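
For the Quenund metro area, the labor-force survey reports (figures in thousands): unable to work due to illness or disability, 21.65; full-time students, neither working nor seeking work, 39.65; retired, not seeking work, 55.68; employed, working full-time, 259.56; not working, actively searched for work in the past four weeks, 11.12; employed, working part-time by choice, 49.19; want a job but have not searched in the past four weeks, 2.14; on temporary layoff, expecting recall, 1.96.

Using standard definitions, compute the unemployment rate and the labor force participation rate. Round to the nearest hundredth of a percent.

Unemployment rate ≈ 4.06%; labor force participation rate ≈ 72.99%.

Employed = 259.56 + 49.19 = 308.75 thousand.
Unemployed = 11.12 + 1.96 = 13.08 thousand (jobless and actively searching, or on temporary layoff).
Labor force = 308.75 + 13.08 = 321.83 thousand.
Not in labor force = 21.65 + 39.65 + 55.68 + 2.14 = 119.12 thousand (those not working and not actively searching are outside the labor force — including those who want a job but have given up searching).
Civilian working-age population = 321.83 + 119.12 = 440.95 thousand.
Unemployment rate = 13.08 / 321.83 = 4.06%.
Labor force participation rate = 321.83 / 440.95 = 72.99%.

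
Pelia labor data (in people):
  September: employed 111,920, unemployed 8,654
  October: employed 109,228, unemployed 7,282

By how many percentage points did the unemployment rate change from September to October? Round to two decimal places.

The unemployment rate changed by −0.93 percentage points.

September: labor force = 111,920 + 8,654 = 120,574; u = 8,654/120,574 = 7.18%.
October: labor force = 109,228 + 7,282 = 116,510; u = 7,282/116,510 = 6.25%.
Change = 6.25% − 7.18% = −0.93 pp.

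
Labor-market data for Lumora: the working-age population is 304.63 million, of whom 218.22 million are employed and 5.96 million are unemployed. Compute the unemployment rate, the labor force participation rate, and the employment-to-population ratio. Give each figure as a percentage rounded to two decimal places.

Unemployment rate ≈ 2.66%; labor force participation rate ≈ 73.59%; employment-population ratio ≈ 71.63%.

Labor force = employed + unemployed = 218.22 + 5.96 = 224.18 million.
Unemployment rate = 5.96 / 224.18 = 2.66%.
Labor force participation rate = 224.18 / 304.63 = 73.59%.
Employment-population ratio = 218.22 / 304.63 = 71.63%.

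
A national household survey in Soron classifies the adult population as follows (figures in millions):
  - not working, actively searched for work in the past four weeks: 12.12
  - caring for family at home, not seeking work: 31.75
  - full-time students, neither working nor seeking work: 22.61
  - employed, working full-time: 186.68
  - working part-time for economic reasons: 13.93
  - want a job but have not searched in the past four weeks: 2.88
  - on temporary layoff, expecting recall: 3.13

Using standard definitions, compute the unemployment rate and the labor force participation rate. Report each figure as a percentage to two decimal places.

Employed = 186.68 + 13.93 = 200.61 million (anyone who worked, including part-time for economic reasons, counts as employed).
Unemployed = 12.12 + 3.13 = 15.25 million (jobless and actively searching, or on temporary layoff).
Labor force = 200.61 + 15.25 = 215.86 million.
Not in labor force = 31.75 + 22.61 + 2.88 = 57.24 million (those not working and not actively searching are outside the labor force — including those who want a job but have given up searching).
Civilian working-age population = 215.86 + 57.24 = 273.10 million.
Unemployment rate = 15.25 / 215.86 = 7.06%.
Labor force participation rate = 215.86 / 273.10 = 79.04%.

Unemployment rate ≈ 7.06%; labor force participation rate ≈ 79.04%.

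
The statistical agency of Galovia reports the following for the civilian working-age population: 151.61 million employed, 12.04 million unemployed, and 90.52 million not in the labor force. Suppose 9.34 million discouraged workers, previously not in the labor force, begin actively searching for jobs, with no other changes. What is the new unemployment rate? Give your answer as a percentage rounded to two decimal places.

Initially, labor force = 151.61 + 12.04 = 163.65 million, so u = 12.04/163.65 = 7.36%.
After the change, unemployed and labor force both rise by 9.34 → E = 151.61, U = 21.38, labor force = 172.99 million.
New unemployment rate = 21.38 / 172.99 = 12.36%.

New unemployment rate ≈ 12.36%.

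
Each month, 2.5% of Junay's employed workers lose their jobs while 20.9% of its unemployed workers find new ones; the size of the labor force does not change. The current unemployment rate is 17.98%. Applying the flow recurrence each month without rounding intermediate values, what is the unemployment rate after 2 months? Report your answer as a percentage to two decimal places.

With a fixed labor force, u_{t+1} = u_t + s·(1−u_t) − f·u_t = u_t·(1−s−f) + s.
Here 1−s−f = 0.766 and s = 0.025.
u_1 = 0.179800 × 0.766 + 0.025 = 0.162727.
u_2 = 0.162727 × 0.766 + 0.025 = 0.149649.

Unemployment rate after two months ≈ 14.96%.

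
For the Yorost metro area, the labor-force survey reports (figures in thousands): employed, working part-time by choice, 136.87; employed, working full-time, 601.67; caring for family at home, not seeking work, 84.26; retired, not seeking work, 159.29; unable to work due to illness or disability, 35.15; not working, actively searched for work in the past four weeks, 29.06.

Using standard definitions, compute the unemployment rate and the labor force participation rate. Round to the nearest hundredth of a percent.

Unemployment rate ≈ 3.79%; labor force participation rate ≈ 73.36%.

Employed = 136.87 + 601.67 = 738.54 thousand.
Unemployed = 29.06 thousand.
Labor force = 738.54 + 29.06 = 767.60 thousand.
Not in labor force = 84.26 + 159.29 + 35.15 = 278.70 thousand (those not working and not actively searching are outside the labor force).
Civilian working-age population = 767.60 + 278.70 = 1,046.30 thousand.
Unemployment rate = 29.06 / 767.60 = 3.79%.
Labor force participation rate = 767.60 / 1,046.30 = 73.36%.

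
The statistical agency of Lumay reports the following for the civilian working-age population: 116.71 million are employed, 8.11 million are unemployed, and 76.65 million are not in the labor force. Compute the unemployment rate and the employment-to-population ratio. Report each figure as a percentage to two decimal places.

Labor force = employed + unemployed = 116.71 + 8.11 = 124.82 million.
Working-age population = 124.82 + 76.65 = 201.47 million.
Unemployment rate = 8.11 / 124.82 = 6.50%.
Employment-population ratio = 116.71 / 201.47 = 57.93%.

Unemployment rate ≈ 6.50%; employment-population ratio ≈ 57.93%.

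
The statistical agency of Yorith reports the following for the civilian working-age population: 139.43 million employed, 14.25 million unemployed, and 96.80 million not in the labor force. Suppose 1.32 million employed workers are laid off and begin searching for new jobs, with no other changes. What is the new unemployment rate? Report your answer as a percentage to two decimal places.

New unemployment rate ≈ 10.13%.

Initially, labor force = 139.43 + 14.25 = 153.68 million, so u = 14.25/153.68 = 9.27%.
After the change, employed falls and unemployed rises by 1.32; labor force unchanged → E = 138.11, U = 15.57, labor force = 153.68 million.
New unemployment rate = 15.57 / 153.68 = 10.13%.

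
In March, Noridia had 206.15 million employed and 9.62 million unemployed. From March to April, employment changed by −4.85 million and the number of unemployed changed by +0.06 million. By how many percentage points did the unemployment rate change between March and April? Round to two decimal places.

March: labor force = 206.15 + 9.62 = 215.77; u = 9.62/215.77 = 4.46%.
April: labor force = 201.30 + 9.68 = 210.98; u = 9.68/210.98 = 4.59%.
Change = 4.59% − 4.46% = +0.13 pp.

The unemployment rate changed by +0.13 percentage points.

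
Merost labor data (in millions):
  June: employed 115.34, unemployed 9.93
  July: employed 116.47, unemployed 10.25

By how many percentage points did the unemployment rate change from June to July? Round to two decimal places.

June: labor force = 115.34 + 9.93 = 125.27; u = 9.93/125.27 = 7.93%.
July: labor force = 116.47 + 10.25 = 126.72; u = 10.25/126.72 = 8.09%.
Change = 8.09% − 7.93% = +0.16 pp.

The unemployment rate changed by +0.16 percentage points.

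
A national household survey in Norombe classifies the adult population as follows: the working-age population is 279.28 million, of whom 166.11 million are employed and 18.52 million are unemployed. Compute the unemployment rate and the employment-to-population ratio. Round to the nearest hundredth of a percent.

Labor force = employed + unemployed = 166.11 + 18.52 = 184.63 million.
Unemployment rate = 18.52 / 184.63 = 10.03%.
Employment-population ratio = 166.11 / 279.28 = 59.48%.

Unemployment rate ≈ 10.03%; employment-population ratio ≈ 59.48%.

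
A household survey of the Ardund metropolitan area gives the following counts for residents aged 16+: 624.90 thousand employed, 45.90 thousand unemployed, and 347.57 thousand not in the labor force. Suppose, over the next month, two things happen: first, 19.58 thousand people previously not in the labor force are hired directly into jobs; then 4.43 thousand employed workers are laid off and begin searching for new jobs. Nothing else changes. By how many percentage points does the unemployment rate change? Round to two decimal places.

Initially, labor force = 624.90 + 45.90 = 670.80 thousand, so u = 45.90/670.80 = 6.84%.
After the first change, employed and labor force both rise by 19.58; unemployed unchanged → E = 644.48, U = 45.90, labor force = 690.38 thousand.
After the second change, employed falls and unemployed rises by 4.43; labor force unchanged → E = 640.05, U = 50.33, labor force = 690.38 thousand.
New unemployment rate = 50.33 / 690.38 = 7.29%.
Change = 7.29% − 6.84% = +0.45 percentage points.

The unemployment rate changes by +0.45 percentage points.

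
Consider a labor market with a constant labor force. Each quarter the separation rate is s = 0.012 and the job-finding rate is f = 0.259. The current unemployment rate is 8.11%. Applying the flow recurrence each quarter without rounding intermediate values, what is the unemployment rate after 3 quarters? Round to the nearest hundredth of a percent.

With a fixed labor force, u_{t+1} = u_t + s·(1−u_t) − f·u_t = u_t·(1−s−f) + s.
Here 1−s−f = 0.729 and s = 0.012.
u_1 = 0.081100 × 0.729 + 0.012 = 0.071122.
u_2 = 0.071122 × 0.729 + 0.012 = 0.063848.
u_3 = 0.063848 × 0.729 + 0.012 = 0.058545.

Unemployment rate after three quarters ≈ 5.85%.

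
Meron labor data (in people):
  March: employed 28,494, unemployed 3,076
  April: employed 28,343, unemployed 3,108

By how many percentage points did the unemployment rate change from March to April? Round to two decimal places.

March: labor force = 28,494 + 3,076 = 31,570; u = 3,076/31,570 = 9.74%.
April: labor force = 28,343 + 3,108 = 31,451; u = 3,108/31,451 = 9.88%.
Change = 9.88% − 9.74% = +0.14 pp.

The unemployment rate changed by +0.14 percentage points.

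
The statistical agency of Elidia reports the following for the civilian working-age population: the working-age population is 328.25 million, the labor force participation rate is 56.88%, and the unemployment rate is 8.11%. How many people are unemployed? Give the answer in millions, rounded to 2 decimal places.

About 15.14 million are unemployed.

Labor force = 0.5688 × 328.25 = 186.71 million.
Unemployed = 0.0811 × 186.71 ≈ 15.14 million.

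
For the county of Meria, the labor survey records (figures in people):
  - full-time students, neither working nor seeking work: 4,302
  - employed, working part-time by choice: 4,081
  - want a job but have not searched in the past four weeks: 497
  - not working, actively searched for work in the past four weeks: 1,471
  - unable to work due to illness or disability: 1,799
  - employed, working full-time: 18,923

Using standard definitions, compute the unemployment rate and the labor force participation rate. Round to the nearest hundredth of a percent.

Employed = 4,081 + 18,923 = 23,004.
Unemployed = 1,471.
Labor force = 23,004 + 1,471 = 24,475.
Not in labor force = 4,302 + 497 + 1,799 = 6,598 (those not working and not actively searching are outside the labor force — including those who want a job but have given up searching).
Civilian working-age population = 24,475 + 6,598 = 31,073.
Unemployment rate = 1,471 / 24,475 = 6.01%.
Labor force participation rate = 24,475 / 31,073 = 78.77%.

Unemployment rate ≈ 6.01%; labor force participation rate ≈ 78.77%.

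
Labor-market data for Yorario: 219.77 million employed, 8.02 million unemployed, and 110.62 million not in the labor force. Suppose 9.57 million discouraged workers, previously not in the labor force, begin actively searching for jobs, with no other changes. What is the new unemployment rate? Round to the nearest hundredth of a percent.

New unemployment rate ≈ 7.41%.

Initially, labor force = 219.77 + 8.02 = 227.79 million, so u = 8.02/227.79 = 3.52%.
After the change, unemployed and labor force both rise by 9.57 → E = 219.77, U = 17.59, labor force = 237.36 million.
New unemployment rate = 17.59 / 237.36 = 7.41%.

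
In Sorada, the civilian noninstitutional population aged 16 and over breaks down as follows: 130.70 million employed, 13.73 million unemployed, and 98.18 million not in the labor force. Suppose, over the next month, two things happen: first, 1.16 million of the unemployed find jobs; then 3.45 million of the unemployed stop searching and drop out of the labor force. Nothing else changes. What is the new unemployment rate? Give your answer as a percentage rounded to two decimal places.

New unemployment rate ≈ 6.47%.

Initially, labor force = 130.70 + 13.73 = 144.43 million, so u = 13.73/144.43 = 9.51%.
After the first change, unemployed falls and employed rises by 1.16; labor force unchanged → E = 131.86, U = 12.57, labor force = 144.43 million.
After the second change, unemployed and labor force both fall by 3.45 → E = 131.86, U = 9.12, labor force = 140.98 million.
New unemployment rate = 9.12 / 140.98 = 6.47%.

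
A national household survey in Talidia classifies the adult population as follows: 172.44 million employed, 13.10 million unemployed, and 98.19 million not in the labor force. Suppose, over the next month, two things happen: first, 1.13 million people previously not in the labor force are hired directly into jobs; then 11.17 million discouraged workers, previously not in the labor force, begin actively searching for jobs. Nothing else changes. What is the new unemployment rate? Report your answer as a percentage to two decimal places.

Initially, labor force = 172.44 + 13.10 = 185.54 million, so u = 13.10/185.54 = 7.06%.
After the first change, employed and labor force both rise by 1.13; unemployed unchanged → E = 173.57, U = 13.10, labor force = 186.67 million.
After the second change, unemployed and labor force both rise by 11.17 → E = 173.57, U = 24.27, labor force = 197.84 million.
New unemployment rate = 24.27 / 197.84 = 12.27%.

New unemployment rate ≈ 12.27%.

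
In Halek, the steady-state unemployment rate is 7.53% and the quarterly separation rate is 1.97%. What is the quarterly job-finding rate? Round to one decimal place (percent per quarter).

Job-finding rate ≈ 24.2% per quarter.

From u* = s/(s+f): f = s·(1−u)/u.
f = 1.97 × (1 − 0.0753) / 0.0753 = 1.8217 / 0.0753 ≈ 24.2% per quarter.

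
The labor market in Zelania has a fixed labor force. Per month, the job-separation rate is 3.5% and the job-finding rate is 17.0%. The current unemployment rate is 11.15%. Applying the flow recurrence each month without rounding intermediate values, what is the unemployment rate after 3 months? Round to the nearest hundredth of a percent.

Unemployment rate after three months ≈ 14.10%.

With a fixed labor force, u_{t+1} = u_t + s·(1−u_t) − f·u_t = u_t·(1−s−f) + s.
Here 1−s−f = 0.795 and s = 0.035.
u_1 = 0.111500 × 0.795 + 0.035 = 0.123643.
u_2 = 0.123643 × 0.795 + 0.035 = 0.133296.
u_3 = 0.133296 × 0.795 + 0.035 = 0.140970.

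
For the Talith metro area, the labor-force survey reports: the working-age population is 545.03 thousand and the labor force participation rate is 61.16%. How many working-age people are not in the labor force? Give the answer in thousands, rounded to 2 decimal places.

About 211.69 thousand are not in the labor force.

Share not in the labor force = 1 − 0.6116 = 0.3884.
Not in labor force = 0.3884 × 545.03 ≈ 211.69 thousand.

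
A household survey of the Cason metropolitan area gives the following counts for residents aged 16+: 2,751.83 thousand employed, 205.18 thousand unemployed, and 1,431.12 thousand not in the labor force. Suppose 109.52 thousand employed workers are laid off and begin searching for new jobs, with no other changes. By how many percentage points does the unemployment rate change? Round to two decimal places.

The unemployment rate changes by +3.70 percentage points.

Initially, labor force = 2,751.83 + 205.18 = 2,957.01 thousand, so u = 205.18/2,957.01 = 6.94%.
After the change, employed falls and unemployed rises by 109.52; labor force unchanged → E = 2,642.31, U = 314.70, labor force = 2,957.01 thousand.
New unemployment rate = 314.70 / 2,957.01 = 10.64%.
Change = 10.64% − 6.94% = +3.70 percentage points.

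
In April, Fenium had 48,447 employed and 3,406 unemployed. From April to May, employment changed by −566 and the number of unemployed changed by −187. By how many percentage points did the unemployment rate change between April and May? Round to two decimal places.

The unemployment rate changed by −0.27 percentage points.

April: labor force = 48,447 + 3,406 = 51,853; u = 3,406/51,853 = 6.57%.
May: labor force = 47,881 + 3,219 = 51,100; u = 3,219/51,100 = 6.30%.
Change = 6.30% − 6.57% = −0.27 pp.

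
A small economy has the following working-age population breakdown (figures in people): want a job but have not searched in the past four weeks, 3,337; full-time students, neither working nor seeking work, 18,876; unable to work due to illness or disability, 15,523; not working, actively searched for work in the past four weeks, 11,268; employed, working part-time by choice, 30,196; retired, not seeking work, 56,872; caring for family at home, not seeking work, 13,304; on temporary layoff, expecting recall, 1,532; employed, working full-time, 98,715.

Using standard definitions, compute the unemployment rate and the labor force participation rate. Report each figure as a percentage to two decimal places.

Unemployment rate ≈ 9.03%; labor force participation rate ≈ 56.77%.

Employed = 30,196 + 98,715 = 128,911.
Unemployed = 11,268 + 1,532 = 12,800 (jobless and actively searching, or on temporary layoff).
Labor force = 128,911 + 12,800 = 141,711.
Not in labor force = 3,337 + 18,876 + 15,523 + 56,872 + 13,304 = 107,912 (those not working and not actively searching are outside the labor force — including those who want a job but have given up searching).
Civilian working-age population = 141,711 + 107,912 = 249,623.
Unemployment rate = 12,800 / 141,711 = 9.03%.
Labor force participation rate = 141,711 / 249,623 = 56.77%.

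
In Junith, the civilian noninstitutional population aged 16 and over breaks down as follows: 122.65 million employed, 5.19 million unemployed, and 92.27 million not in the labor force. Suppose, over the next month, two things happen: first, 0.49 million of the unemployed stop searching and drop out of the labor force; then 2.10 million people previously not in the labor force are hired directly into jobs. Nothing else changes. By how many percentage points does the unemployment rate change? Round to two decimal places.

The unemployment rate changes by −0.43 percentage points.

Initially, labor force = 122.65 + 5.19 = 127.84 million, so u = 5.19/127.84 = 4.06%.
After the first change, unemployed and labor force both fall by 0.49 → E = 122.65, U = 4.70, labor force = 127.35 million.
After the second change, employed and labor force both rise by 2.10; unemployed unchanged → E = 124.75, U = 4.70, labor force = 129.45 million.
New unemployment rate = 4.70 / 129.45 = 3.63%.
Change = 3.63% − 4.06% = −0.43 percentage points.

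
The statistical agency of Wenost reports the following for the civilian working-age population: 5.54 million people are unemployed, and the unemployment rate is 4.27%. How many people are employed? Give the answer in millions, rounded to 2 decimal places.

About 124.20 million are employed.

Labor force = U / u = 5.54 / 0.0427 ≈ 129.74 million.
Employed = labor force − unemployed = 129.74 − 5.54 = 124.20 million.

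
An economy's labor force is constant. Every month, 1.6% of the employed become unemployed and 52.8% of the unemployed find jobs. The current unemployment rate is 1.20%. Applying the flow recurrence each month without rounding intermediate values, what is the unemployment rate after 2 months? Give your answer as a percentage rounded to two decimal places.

With a fixed labor force, u_{t+1} = u_t + s·(1−u_t) − f·u_t = u_t·(1−s−f) + s.
Here 1−s−f = 0.456 and s = 0.016.
u_1 = 0.012000 × 0.456 + 0.016 = 0.021472.
u_2 = 0.021472 × 0.456 + 0.016 = 0.025791.

Unemployment rate after two months ≈ 2.58%.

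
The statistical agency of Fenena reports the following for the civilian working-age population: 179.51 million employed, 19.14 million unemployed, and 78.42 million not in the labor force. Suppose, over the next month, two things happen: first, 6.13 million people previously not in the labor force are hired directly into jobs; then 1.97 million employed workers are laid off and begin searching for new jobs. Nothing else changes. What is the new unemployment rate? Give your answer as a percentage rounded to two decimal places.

Initially, labor force = 179.51 + 19.14 = 198.65 million, so u = 19.14/198.65 = 9.64%.
After the first change, employed and labor force both rise by 6.13; unemployed unchanged → E = 185.64, U = 19.14, labor force = 204.78 million.
After the second change, employed falls and unemployed rises by 1.97; labor force unchanged → E = 183.67, U = 21.11, labor force = 204.78 million.
New unemployment rate = 21.11 / 204.78 = 10.31%.

New unemployment rate ≈ 10.31%.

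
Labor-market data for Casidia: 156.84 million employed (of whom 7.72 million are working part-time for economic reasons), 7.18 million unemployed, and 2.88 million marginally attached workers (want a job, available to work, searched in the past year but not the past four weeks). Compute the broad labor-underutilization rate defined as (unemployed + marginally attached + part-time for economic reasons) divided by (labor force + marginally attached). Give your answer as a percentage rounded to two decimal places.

Labor force = 156.84 + 7.18 = 164.02 million.
Numerator = 7.18 + 2.88 + 7.72 = 17.78 million.
Denominator = 164.02 + 2.88 = 166.90 million.
Broad rate = 17.78 / 166.90 = 10.65%.

Broad underutilization rate ≈ 10.65%.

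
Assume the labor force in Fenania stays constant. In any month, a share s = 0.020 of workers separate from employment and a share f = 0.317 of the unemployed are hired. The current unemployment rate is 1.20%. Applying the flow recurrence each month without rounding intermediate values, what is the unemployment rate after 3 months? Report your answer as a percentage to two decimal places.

With a fixed labor force, u_{t+1} = u_t + s·(1−u_t) − f·u_t = u_t·(1−s−f) + s.
Here 1−s−f = 0.663 and s = 0.020.
u_1 = 0.012000 × 0.663 + 0.020 = 0.027956.
u_2 = 0.027956 × 0.663 + 0.020 = 0.038535.
u_3 = 0.038535 × 0.663 + 0.020 = 0.045549.

Unemployment rate after three months ≈ 4.55%.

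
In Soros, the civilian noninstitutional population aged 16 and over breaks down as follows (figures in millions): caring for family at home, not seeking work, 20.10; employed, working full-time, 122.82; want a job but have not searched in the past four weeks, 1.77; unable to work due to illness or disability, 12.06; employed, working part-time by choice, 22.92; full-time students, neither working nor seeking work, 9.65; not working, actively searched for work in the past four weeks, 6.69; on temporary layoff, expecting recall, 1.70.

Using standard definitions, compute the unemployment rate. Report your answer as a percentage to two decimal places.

Unemployment rate ≈ 5.44%.

Employed = 122.82 + 22.92 = 145.74 million.
Unemployed = 6.69 + 1.70 = 8.39 million (jobless and actively searching, or on temporary layoff).
Labor force = 145.74 + 8.39 = 154.13 million.
Unemployment rate = 8.39 / 154.13 = 5.44%.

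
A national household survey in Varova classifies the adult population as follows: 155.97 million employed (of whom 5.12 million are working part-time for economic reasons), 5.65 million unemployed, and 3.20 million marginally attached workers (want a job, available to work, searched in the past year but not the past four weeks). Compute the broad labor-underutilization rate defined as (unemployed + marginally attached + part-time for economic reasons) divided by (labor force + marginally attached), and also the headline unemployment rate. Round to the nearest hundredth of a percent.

Broad underutilization rate ≈ 8.48%; headline unemployment rate ≈ 3.50%.

Labor force = 155.97 + 5.65 = 161.62 million.
Numerator = 5.65 + 3.20 + 5.12 = 13.97 million.
Denominator = 161.62 + 3.20 = 164.82 million.
Broad rate = 13.97 / 164.82 = 8.48%.
Headline unemployment rate = 5.65 / 161.62 = 3.50%.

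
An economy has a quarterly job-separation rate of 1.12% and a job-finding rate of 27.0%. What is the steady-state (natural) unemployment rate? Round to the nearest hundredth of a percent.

At steady state the flows balance: s·E = f·U, so U/(E+U) = s/(s+f).
u* = 1.12 / (1.12 + 27.0) = 1.12 / 28.12 = 3.98%.

Steady-state unemployment rate ≈ 3.98%.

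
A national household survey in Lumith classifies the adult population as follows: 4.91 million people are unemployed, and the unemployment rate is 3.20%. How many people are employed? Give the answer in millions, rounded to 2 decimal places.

Labor force = U / u = 4.91 / 0.0320 ≈ 153.44 million.
Employed = labor force − unemployed = 153.44 − 4.91 = 148.53 million.

About 148.53 million are employed.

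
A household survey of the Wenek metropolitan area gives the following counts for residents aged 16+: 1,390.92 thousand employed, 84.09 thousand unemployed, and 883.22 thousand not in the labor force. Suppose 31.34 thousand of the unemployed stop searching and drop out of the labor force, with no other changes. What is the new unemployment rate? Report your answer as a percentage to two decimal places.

New unemployment rate ≈ 3.65%.

Initially, labor force = 1,390.92 + 84.09 = 1,475.01 thousand, so u = 84.09/1,475.01 = 5.70%.
After the change, unemployed and labor force both fall by 31.34 → E = 1,390.92, U = 52.75, labor force = 1,443.67 thousand.
New unemployment rate = 52.75 / 1,443.67 = 3.65%.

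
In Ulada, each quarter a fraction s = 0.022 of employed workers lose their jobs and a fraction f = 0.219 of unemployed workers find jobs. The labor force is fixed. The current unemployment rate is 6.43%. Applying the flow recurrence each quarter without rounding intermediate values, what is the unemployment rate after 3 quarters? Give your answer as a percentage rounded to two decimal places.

Unemployment rate after three quarters ≈ 7.95%.

With a fixed labor force, u_{t+1} = u_t + s·(1−u_t) − f·u_t = u_t·(1−s−f) + s.
Here 1−s−f = 0.759 and s = 0.022.
u_1 = 0.064300 × 0.759 + 0.022 = 0.070804.
u_2 = 0.070804 × 0.759 + 0.022 = 0.075740.
u_3 = 0.075740 × 0.759 + 0.022 = 0.079487.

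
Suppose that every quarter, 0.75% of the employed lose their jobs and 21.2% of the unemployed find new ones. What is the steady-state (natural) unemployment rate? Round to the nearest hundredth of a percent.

Steady-state unemployment rate ≈ 3.42%.

At steady state the flows balance: s·E = f·U, so U/(E+U) = s/(s+f).
u* = 0.75 / (0.75 + 21.2) = 0.75 / 21.95 = 3.42%.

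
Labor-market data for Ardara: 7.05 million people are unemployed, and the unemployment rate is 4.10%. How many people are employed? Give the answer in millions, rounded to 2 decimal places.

About 164.90 million are employed.

Labor force = U / u = 7.05 / 0.0410 ≈ 171.95 million.
Employed = labor force − unemployed = 171.95 − 7.05 = 164.90 million.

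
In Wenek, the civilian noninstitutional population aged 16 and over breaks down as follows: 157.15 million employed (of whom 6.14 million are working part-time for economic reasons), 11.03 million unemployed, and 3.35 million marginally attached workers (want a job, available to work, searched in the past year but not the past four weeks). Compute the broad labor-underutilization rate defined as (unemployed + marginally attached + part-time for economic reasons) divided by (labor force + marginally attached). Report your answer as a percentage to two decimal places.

Labor force = 157.15 + 11.03 = 168.18 million.
Numerator = 11.03 + 3.35 + 6.14 = 20.52 million.
Denominator = 168.18 + 3.35 = 171.53 million.
Broad rate = 20.52 / 171.53 = 11.96%.

Broad underutilization rate ≈ 11.96%.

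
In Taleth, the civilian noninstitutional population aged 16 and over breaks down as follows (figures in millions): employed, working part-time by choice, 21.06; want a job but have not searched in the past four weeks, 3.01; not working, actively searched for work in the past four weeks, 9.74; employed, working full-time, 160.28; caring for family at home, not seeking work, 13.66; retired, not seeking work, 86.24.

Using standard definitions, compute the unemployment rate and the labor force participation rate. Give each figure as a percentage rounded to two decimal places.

Unemployment rate ≈ 5.10%; labor force participation rate ≈ 65.00%.

Employed = 21.06 + 160.28 = 181.34 million.
Unemployed = 9.74 million.
Labor force = 181.34 + 9.74 = 191.08 million.
Not in labor force = 3.01 + 13.66 + 86.24 = 102.91 million (those not working and not actively searching are outside the labor force — including those who want a job but have given up searching).
Civilian working-age population = 191.08 + 102.91 = 293.99 million.
Unemployment rate = 9.74 / 191.08 = 5.10%.
Labor force participation rate = 191.08 / 293.99 = 65.00%.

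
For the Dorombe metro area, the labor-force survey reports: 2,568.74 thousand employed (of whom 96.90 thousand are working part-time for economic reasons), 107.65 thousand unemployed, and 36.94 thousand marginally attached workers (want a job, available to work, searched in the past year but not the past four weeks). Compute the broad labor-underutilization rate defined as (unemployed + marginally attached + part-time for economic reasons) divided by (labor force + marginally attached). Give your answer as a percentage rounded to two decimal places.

Labor force = 2,568.74 + 107.65 = 2,676.39 thousand.
Numerator = 107.65 + 36.94 + 96.90 = 241.49 thousand.
Denominator = 2,676.39 + 36.94 = 2,713.33 thousand.
Broad rate = 241.49 / 2,713.33 = 8.90%.

Broad underutilization rate ≈ 8.90%.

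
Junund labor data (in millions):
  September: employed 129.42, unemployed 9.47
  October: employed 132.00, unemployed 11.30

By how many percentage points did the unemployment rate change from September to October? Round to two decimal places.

The unemployment rate changed by +1.07 percentage points.

September: labor force = 129.42 + 9.47 = 138.89; u = 9.47/138.89 = 6.82%.
October: labor force = 132.00 + 11.30 = 143.30; u = 11.30/143.30 = 7.89%.
Change = 7.89% − 6.82% = +1.07 pp.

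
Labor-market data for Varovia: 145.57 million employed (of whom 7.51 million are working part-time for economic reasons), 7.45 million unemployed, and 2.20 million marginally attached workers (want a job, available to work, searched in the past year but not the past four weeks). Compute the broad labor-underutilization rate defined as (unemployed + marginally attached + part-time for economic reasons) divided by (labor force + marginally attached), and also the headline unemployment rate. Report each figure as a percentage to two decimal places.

Labor force = 145.57 + 7.45 = 153.02 million.
Numerator = 7.45 + 2.20 + 7.51 = 17.16 million.
Denominator = 153.02 + 2.20 = 155.22 million.
Broad rate = 17.16 / 155.22 = 11.06%.
Headline unemployment rate = 7.45 / 153.02 = 4.87%.

Broad underutilization rate ≈ 11.06%; headline unemployment rate ≈ 4.87%.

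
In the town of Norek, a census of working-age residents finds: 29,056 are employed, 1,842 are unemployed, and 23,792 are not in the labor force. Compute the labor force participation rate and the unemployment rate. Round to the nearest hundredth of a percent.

Labor force = employed + unemployed = 29,056 + 1,842 = 30,898.
Working-age population = 30,898 + 23,792 = 54,690.
Unemployment rate = 1,842 / 30,898 = 5.96%.
Labor force participation rate = 30,898 / 54,690 = 56.50%.

Labor force participation rate ≈ 56.50%; unemployment rate ≈ 5.96%.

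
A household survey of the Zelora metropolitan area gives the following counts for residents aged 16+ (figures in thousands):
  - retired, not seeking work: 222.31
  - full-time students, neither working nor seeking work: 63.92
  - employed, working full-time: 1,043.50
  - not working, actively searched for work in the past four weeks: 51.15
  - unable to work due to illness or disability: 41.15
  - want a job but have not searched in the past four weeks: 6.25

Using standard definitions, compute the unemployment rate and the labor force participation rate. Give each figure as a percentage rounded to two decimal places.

Unemployment rate ≈ 4.67%; labor force participation rate ≈ 76.64%.

Employed = 1,043.50 thousand.
Unemployed = 51.15 thousand.
Labor force = 1,043.50 + 51.15 = 1,094.65 thousand.
Not in labor force = 222.31 + 63.92 + 41.15 + 6.25 = 333.63 thousand (those not working and not actively searching are outside the labor force — including those who want a job but have given up searching).
Civilian working-age population = 1,094.65 + 333.63 = 1,428.28 thousand.
Unemployment rate = 51.15 / 1,094.65 = 4.67%.
Labor force participation rate = 1,094.65 / 1,428.28 = 76.64%.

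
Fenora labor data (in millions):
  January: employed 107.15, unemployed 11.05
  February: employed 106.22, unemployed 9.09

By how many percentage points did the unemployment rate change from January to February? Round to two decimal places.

The unemployment rate changed by −1.47 percentage points.

January: labor force = 107.15 + 11.05 = 118.20; u = 11.05/118.20 = 9.35%.
February: labor force = 106.22 + 9.09 = 115.31; u = 9.09/115.31 = 7.88%.
Change = 7.88% − 9.35% = −1.47 pp.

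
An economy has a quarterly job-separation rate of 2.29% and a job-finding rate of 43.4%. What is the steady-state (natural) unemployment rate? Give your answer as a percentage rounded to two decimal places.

Steady-state unemployment rate ≈ 5.01%.

At steady state the flows balance: s·E = f·U, so U/(E+U) = s/(s+f).
u* = 2.29 / (2.29 + 43.4) = 2.29 / 45.69 = 5.01%.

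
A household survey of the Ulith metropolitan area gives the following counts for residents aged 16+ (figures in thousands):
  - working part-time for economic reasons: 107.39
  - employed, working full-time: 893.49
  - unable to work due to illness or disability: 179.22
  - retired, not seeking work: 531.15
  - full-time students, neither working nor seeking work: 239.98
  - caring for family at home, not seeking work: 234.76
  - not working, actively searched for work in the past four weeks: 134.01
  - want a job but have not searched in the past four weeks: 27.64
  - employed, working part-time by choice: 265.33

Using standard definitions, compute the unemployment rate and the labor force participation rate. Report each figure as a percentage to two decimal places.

Employed = 107.39 + 893.49 + 265.33 = 1,266.21 thousand (anyone who worked, including part-time for economic reasons, counts as employed).
Unemployed = 134.01 thousand.
Labor force = 1,266.21 + 134.01 = 1,400.22 thousand.
Not in labor force = 179.22 + 531.15 + 239.98 + 234.76 + 27.64 = 1,212.75 thousand (those not working and not actively searching are outside the labor force — including those who want a job but have given up searching).
Civilian working-age population = 1,400.22 + 1,212.75 = 2,612.97 thousand.
Unemployment rate = 134.01 / 1,400.22 = 9.57%.
Labor force participation rate = 1,400.22 / 2,612.97 = 53.59%.

Unemployment rate ≈ 9.57%; labor force participation rate ≈ 53.59%.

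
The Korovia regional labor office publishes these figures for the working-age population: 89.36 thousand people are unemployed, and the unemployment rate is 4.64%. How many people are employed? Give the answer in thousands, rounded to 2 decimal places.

About 1,836.50 thousand are employed.

Labor force = U / u = 89.36 / 0.0464 ≈ 1,925.86 thousand.
Employed = labor force − unemployed = 1,925.86 − 89.36 = 1,836.50 thousand.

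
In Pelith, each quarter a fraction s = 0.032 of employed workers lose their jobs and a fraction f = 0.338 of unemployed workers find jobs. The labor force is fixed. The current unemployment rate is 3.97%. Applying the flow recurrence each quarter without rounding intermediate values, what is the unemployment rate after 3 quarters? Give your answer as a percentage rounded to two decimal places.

Unemployment rate after three quarters ≈ 7.48%.

With a fixed labor force, u_{t+1} = u_t + s·(1−u_t) − f·u_t = u_t·(1−s−f) + s.
Here 1−s−f = 0.630 and s = 0.032.
u_1 = 0.039700 × 0.630 + 0.032 = 0.057011.
u_2 = 0.057011 × 0.630 + 0.032 = 0.067917.
u_3 = 0.067917 × 0.630 + 0.032 = 0.074788.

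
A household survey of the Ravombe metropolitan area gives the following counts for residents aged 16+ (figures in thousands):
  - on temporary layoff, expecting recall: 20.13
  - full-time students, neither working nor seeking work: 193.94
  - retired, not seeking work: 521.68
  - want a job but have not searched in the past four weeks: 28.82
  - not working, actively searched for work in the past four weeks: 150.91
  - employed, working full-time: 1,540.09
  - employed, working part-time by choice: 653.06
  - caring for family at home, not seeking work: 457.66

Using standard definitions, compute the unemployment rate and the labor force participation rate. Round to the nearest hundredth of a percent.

Employed = 1,540.09 + 653.06 = 2,193.15 thousand.
Unemployed = 20.13 + 150.91 = 171.04 thousand (jobless and actively searching, or on temporary layoff).
Labor force = 2,193.15 + 171.04 = 2,364.19 thousand.
Not in labor force = 193.94 + 521.68 + 28.82 + 457.66 = 1,202.10 thousand (those not working and not actively searching are outside the labor force — including those who want a job but have given up searching).
Civilian working-age population = 2,364.19 + 1,202.10 = 3,566.29 thousand.
Unemployment rate = 171.04 / 2,364.19 = 7.23%.
Labor force participation rate = 2,364.19 / 3,566.29 = 66.29%.

Unemployment rate ≈ 7.23%; labor force participation rate ≈ 66.29%.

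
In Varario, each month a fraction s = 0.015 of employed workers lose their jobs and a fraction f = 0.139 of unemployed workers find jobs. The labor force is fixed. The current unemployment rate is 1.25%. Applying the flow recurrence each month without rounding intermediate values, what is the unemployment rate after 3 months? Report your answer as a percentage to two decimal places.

Unemployment rate after three months ≈ 4.60%.

With a fixed labor force, u_{t+1} = u_t + s·(1−u_t) − f·u_t = u_t·(1−s−f) + s.
Here 1−s−f = 0.846 and s = 0.015.
u_1 = 0.012500 × 0.846 + 0.015 = 0.025575.
u_2 = 0.025575 × 0.846 + 0.015 = 0.036636.
u_3 = 0.036636 × 0.846 + 0.015 = 0.045994.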